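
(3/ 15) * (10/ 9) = 2/ 9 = 0.22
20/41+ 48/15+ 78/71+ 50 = 797416/14555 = 54.79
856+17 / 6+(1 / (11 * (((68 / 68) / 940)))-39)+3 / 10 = 149422 / 165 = 905.59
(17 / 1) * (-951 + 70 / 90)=-145384 / 9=-16153.78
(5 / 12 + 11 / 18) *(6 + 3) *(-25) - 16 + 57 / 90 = -14797 / 60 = -246.62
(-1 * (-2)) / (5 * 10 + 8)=1 / 29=0.03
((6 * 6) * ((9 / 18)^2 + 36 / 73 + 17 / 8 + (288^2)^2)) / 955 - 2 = 36159740443031 / 139430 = 259339743.55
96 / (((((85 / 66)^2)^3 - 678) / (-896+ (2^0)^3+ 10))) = 126.16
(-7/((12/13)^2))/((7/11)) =-12.91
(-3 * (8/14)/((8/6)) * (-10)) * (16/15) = 96/7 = 13.71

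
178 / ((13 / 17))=3026 / 13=232.77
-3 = -3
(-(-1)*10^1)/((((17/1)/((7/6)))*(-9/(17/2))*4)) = -35/216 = -0.16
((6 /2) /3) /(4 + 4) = 1 /8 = 0.12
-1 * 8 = -8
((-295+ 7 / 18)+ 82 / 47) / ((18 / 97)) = -24033205 / 15228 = -1578.22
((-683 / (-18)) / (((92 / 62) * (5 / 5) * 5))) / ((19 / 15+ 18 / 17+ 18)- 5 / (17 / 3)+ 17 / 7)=0.23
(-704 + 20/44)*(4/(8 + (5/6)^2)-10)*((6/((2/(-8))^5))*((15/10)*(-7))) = 1490785486848/3443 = 432990266.29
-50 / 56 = -0.89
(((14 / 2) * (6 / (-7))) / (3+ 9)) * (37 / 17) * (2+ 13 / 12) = -3.36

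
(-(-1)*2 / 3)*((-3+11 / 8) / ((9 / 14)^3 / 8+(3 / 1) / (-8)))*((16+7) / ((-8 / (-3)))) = 205114 / 7503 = 27.34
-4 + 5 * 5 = 21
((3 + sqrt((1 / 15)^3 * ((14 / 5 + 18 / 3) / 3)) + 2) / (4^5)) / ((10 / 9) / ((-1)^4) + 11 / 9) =sqrt(11) / 268800 + 15 / 7168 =0.00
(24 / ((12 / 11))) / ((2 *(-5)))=-11 / 5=-2.20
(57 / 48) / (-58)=-19 / 928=-0.02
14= 14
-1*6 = -6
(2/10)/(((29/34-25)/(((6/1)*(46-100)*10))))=22032/821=26.84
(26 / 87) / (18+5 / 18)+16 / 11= 154372 / 104951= 1.47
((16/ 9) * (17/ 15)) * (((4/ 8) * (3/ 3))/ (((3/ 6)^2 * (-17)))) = -32/ 135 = -0.24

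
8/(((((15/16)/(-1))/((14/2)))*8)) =-112/15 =-7.47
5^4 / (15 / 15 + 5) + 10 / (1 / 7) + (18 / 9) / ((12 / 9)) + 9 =554 / 3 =184.67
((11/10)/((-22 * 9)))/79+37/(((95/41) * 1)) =4314329/270180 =15.97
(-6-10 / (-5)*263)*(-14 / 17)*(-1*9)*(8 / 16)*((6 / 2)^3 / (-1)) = -884520 / 17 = -52030.59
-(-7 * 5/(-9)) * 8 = -31.11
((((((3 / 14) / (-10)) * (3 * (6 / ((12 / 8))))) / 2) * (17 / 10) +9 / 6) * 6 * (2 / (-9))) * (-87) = 26013 / 175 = 148.65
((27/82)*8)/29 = 108/1189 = 0.09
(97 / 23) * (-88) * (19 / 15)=-162184 / 345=-470.10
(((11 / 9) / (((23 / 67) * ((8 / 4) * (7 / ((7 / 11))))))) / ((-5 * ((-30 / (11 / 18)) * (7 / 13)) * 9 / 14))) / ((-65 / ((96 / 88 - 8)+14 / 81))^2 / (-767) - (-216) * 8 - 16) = 5090903239279 / 4575447601633670175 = 0.00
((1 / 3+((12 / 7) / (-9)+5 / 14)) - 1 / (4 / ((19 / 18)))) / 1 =17 / 72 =0.24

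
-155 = -155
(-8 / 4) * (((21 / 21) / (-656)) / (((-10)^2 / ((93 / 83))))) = 93 / 2722400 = 0.00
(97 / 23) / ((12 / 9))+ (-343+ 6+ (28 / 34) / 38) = -9919655 / 29716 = -333.82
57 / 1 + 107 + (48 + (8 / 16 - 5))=415 / 2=207.50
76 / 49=1.55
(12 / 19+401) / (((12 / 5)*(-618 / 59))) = -15.98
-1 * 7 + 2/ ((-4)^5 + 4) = -3571/ 510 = -7.00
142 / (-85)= -142 / 85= -1.67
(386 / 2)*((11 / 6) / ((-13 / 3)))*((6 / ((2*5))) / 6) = -2123 / 260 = -8.17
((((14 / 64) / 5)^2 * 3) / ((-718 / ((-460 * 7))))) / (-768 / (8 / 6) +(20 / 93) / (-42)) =-0.00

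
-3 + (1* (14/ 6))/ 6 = -47/ 18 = -2.61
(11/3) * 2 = 22/3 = 7.33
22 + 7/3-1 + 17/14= 1031/42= 24.55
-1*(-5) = 5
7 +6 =13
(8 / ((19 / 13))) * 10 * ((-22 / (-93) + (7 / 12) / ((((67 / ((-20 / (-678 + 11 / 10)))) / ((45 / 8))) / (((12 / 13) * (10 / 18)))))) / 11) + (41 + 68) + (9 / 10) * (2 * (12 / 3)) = 739090615333 / 6296518965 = 117.38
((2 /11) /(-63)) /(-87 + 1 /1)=1 /29799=0.00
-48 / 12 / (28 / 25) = -25 / 7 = -3.57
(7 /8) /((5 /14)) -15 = -251 /20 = -12.55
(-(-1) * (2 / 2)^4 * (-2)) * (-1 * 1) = 2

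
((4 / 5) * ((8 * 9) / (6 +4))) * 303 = 43632 / 25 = 1745.28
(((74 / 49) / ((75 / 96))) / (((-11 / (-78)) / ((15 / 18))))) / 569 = 0.02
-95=-95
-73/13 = -5.62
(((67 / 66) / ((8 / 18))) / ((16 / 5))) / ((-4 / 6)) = -3015 / 2816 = -1.07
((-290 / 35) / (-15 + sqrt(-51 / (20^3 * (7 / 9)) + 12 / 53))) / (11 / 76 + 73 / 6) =176320 * sqrt(1201433415) / 4369625357741 + 28034880000 / 624232193963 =0.05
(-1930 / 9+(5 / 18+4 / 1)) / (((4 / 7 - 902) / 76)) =167713 / 9465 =17.72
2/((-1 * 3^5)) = -2/243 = -0.01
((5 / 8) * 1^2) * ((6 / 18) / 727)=5 / 17448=0.00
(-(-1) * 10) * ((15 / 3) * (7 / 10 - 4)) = -165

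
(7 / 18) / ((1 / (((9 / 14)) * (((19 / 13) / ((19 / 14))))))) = 7 / 26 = 0.27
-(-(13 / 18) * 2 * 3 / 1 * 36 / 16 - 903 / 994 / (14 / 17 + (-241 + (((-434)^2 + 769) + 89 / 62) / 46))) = 173246236505 / 17768417116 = 9.75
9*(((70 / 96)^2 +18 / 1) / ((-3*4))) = -42697 / 3072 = -13.90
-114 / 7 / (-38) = 3 / 7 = 0.43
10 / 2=5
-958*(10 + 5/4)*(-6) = 64665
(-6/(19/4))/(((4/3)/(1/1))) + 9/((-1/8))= -1386/19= -72.95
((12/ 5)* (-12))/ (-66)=24/ 55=0.44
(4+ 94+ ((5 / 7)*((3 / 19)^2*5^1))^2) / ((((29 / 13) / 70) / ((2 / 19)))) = 162721537420 / 502648097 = 323.73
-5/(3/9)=-15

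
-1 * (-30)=30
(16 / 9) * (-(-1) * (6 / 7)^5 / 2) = 6912 / 16807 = 0.41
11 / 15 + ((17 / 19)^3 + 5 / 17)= 3049873 / 1749045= 1.74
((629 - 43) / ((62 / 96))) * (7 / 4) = 49224 / 31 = 1587.87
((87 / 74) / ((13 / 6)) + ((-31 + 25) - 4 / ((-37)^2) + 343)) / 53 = 6007194 / 943241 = 6.37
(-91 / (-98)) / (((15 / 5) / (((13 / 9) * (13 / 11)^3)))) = 371293 / 503118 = 0.74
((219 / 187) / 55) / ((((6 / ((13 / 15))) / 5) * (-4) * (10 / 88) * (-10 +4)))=949 / 168300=0.01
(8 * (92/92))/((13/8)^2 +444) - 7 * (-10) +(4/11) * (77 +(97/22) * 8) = 383386802/3458785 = 110.84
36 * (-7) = -252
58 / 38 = 29 / 19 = 1.53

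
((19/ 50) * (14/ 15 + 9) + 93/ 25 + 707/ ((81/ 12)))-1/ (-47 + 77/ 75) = 1306336561/ 11637000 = 112.26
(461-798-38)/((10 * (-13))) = 75/26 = 2.88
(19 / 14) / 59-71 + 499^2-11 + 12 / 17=3495330833 / 14042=248919.73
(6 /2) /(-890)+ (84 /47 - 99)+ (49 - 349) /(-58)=-111655479 /1213070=-92.04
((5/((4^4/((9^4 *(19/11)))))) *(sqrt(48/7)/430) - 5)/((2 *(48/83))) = -415/96 + 3448899 *sqrt(21)/13561856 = -3.16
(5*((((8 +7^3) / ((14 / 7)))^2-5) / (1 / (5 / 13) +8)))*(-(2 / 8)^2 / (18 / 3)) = -3079525 / 20352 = -151.31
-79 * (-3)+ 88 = 325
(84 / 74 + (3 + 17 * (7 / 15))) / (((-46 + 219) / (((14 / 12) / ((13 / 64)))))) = 0.40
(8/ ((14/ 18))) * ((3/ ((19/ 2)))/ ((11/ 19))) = 5.61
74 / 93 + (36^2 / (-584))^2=2835038 / 495597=5.72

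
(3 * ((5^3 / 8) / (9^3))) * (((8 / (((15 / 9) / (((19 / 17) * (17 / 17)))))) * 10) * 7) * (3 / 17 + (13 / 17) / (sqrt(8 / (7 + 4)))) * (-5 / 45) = -216125 * sqrt(22) / 421362 - 33250 / 70227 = -2.88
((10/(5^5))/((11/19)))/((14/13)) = 247/48125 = 0.01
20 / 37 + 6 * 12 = 2684 / 37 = 72.54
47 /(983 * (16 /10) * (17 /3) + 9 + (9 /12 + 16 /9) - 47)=8460 /1597871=0.01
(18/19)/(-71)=-18/1349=-0.01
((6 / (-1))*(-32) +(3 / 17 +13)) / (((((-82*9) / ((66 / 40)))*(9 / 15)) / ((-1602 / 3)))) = 853688 / 2091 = 408.27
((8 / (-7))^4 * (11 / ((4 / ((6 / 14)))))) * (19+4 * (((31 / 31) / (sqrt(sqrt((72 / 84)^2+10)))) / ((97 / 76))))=5136384 * 526^(3 / 4) * sqrt(7) / 428763377+642048 / 16807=41.68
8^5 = 32768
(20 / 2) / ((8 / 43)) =215 / 4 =53.75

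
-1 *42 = -42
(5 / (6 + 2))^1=5 / 8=0.62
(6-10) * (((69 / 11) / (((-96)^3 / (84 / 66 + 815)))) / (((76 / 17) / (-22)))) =-1170263 / 10272768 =-0.11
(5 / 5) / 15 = 1 / 15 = 0.07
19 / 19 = 1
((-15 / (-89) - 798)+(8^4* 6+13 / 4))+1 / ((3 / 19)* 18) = 228590377 / 9612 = 23781.77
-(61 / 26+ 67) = -1803 / 26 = -69.35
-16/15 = -1.07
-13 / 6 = -2.17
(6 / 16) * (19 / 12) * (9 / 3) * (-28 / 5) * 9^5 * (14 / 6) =-54974619 / 40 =-1374365.48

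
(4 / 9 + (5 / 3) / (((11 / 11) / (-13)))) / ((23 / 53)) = -10123 / 207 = -48.90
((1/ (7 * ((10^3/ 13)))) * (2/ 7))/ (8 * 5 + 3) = 0.00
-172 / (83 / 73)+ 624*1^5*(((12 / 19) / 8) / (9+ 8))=-3977900 / 26809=-148.38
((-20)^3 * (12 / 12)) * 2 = -16000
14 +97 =111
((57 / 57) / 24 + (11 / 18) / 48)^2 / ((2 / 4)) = 2209 / 373248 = 0.01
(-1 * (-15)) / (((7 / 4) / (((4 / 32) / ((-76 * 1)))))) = -15 / 1064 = -0.01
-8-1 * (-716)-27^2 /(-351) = 9231 /13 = 710.08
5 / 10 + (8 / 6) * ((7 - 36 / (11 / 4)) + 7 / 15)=-6929 / 990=-7.00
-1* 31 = -31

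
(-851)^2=724201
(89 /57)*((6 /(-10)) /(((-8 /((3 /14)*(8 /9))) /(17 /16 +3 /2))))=3649 /63840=0.06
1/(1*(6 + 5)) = 1/11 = 0.09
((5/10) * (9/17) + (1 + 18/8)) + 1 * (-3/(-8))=529/136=3.89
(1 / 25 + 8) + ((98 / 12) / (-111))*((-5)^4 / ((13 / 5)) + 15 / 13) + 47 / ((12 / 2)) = -410717 / 216450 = -1.90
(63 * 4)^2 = 63504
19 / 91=0.21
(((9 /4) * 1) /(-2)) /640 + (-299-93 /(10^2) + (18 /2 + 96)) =-194.93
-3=-3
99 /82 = 1.21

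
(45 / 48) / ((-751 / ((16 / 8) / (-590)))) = 0.00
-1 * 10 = -10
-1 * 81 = -81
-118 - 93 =-211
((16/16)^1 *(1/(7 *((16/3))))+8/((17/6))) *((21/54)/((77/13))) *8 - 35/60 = 7177/7854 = 0.91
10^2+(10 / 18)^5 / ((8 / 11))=100.07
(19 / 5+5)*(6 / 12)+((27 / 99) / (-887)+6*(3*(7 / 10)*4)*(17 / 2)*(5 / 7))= 15142849 / 48785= 310.40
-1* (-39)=39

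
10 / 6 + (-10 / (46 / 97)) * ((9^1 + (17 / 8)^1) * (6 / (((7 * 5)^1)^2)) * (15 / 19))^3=148330074925309 / 89087775806400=1.66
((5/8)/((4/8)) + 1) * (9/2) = 10.12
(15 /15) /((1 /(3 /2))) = 3 /2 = 1.50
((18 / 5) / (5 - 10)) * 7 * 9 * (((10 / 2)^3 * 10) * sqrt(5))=-56700 * sqrt(5)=-126785.05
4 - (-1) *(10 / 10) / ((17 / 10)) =78 / 17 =4.59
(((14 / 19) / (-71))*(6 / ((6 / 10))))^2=19600 / 1819801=0.01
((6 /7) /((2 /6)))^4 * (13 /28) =341172 /16807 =20.30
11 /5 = 2.20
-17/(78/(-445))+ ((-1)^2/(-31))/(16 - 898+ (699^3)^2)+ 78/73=672966862329000226561729/6863109947900480344122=98.06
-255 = -255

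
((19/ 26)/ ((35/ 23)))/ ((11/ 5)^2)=2185/ 22022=0.10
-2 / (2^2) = -0.50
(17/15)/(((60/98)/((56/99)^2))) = 1306144/2205225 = 0.59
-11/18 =-0.61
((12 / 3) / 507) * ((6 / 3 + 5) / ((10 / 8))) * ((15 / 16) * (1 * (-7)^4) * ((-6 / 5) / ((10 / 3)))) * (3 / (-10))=453789 / 42250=10.74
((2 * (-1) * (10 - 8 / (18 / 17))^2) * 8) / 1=-7744 / 81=-95.60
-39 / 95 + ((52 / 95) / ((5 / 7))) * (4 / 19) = -2249 / 9025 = -0.25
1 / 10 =0.10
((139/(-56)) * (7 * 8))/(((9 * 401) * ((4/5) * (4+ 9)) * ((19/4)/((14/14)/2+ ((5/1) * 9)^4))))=-5699869445/1782846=-3197.06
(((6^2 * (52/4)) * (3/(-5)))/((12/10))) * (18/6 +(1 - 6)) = 468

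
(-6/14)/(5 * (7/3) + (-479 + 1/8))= 72/78491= 0.00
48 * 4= 192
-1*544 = -544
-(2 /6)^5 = -1 /243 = -0.00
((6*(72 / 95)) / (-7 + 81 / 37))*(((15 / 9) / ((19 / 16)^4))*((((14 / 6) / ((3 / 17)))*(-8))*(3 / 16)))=3462660096 / 220372811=15.71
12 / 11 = 1.09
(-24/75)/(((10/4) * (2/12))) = -96/125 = -0.77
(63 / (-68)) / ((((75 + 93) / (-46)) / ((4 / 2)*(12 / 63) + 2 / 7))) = 23 / 136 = 0.17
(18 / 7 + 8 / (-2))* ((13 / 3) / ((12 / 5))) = -325 / 126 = -2.58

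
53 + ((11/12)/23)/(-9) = 131641/2484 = 53.00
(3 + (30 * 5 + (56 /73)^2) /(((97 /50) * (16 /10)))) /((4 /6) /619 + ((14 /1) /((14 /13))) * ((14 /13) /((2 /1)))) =98897976021 /13440771826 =7.36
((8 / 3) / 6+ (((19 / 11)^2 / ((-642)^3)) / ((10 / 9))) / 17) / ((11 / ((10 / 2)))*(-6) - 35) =-806372303237 / 87451076403504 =-0.01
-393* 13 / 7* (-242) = 1236378 / 7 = 176625.43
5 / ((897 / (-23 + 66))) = 215 / 897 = 0.24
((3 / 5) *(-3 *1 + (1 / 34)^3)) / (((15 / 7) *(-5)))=825377 / 4913000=0.17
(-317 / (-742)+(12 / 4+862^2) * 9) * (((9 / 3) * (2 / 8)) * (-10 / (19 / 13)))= -967603295685 / 28196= -34317041.27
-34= -34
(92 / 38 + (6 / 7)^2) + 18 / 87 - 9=-152203 / 26999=-5.64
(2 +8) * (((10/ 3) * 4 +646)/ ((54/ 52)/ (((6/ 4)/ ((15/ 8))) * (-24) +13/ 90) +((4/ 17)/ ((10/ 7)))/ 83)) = -622244086100/ 4955817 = -125558.33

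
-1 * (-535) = 535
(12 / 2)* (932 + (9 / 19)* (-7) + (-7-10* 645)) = -630228 / 19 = -33169.89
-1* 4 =-4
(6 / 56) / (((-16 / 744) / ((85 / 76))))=-23715 / 4256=-5.57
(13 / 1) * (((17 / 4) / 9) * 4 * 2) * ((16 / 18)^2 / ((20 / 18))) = 14144 / 405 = 34.92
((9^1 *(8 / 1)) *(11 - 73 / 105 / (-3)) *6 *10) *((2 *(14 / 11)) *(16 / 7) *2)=43474944 / 77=564609.66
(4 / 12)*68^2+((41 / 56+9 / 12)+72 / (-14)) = 258329 / 168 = 1537.67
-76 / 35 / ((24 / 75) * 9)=-95 / 126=-0.75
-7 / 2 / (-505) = 7 / 1010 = 0.01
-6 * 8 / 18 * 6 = -16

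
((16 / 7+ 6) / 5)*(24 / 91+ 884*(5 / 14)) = 1667732 / 3185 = 523.62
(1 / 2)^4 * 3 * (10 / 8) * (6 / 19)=0.07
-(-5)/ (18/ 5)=25/ 18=1.39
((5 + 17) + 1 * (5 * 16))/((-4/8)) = -204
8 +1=9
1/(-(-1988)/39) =39/1988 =0.02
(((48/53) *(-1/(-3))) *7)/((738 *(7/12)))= 32/6519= 0.00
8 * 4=32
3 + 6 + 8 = 17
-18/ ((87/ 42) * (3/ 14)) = -1176/ 29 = -40.55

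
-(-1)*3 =3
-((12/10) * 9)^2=-116.64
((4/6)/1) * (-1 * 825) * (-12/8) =825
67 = 67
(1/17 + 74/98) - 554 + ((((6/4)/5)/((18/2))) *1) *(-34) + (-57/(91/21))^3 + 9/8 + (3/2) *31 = -611097324641/219612120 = -2782.62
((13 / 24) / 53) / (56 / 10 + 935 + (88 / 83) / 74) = 199615 / 18371665176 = 0.00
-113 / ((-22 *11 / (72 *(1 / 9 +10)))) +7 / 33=123473 / 363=340.15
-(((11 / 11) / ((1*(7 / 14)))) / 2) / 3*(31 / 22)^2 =-961 / 1452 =-0.66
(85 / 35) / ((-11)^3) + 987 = 9195862 / 9317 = 987.00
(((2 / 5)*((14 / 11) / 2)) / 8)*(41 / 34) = 287 / 7480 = 0.04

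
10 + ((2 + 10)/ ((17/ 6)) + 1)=259/ 17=15.24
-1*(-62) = 62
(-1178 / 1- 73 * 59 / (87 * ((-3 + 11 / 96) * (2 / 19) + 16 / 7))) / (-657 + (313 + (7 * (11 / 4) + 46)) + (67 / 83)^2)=12163689111592 / 2811940606423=4.33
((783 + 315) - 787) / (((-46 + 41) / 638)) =-198418 / 5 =-39683.60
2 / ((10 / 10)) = 2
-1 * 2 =-2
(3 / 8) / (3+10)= 3 / 104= 0.03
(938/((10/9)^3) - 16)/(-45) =-333901/22500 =-14.84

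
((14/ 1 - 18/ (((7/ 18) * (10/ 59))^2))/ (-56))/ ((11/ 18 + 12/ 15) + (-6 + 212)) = 11380833/ 32013905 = 0.36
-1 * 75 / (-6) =25 / 2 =12.50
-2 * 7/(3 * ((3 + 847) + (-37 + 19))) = -7/1248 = -0.01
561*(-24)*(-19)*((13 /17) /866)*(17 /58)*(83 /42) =11501061 /87899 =130.84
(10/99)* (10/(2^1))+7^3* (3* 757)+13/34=778953.89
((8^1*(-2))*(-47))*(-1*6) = -4512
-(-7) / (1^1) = 7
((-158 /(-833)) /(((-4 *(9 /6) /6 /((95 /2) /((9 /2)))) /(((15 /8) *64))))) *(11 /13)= -6604400 /32487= -203.29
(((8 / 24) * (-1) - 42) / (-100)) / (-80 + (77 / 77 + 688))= 127 / 182700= 0.00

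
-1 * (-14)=14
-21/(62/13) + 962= 59371/62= 957.60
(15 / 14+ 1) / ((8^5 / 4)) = 29 / 114688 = 0.00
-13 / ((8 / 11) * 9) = -143 / 72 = -1.99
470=470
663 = 663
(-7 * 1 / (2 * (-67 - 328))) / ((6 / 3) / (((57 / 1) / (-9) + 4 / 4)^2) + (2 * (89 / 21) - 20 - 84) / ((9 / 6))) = -28224 / 202622755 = -0.00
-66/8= -33/4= -8.25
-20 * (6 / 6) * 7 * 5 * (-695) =486500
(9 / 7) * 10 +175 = 1315 / 7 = 187.86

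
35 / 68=0.51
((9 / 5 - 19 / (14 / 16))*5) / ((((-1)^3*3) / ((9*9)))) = 18819 / 7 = 2688.43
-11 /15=-0.73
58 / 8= 29 / 4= 7.25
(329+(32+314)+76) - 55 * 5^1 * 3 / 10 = 1337 / 2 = 668.50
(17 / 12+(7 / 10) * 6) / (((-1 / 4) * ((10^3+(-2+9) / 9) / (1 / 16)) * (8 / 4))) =-1011 / 1441120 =-0.00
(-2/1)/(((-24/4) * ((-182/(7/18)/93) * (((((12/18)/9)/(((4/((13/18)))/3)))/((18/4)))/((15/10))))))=-7533/676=-11.14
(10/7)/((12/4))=10/21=0.48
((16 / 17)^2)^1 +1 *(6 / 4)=1379 / 578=2.39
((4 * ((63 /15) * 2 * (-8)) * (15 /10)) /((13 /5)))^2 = 4064256 /169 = 24048.85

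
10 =10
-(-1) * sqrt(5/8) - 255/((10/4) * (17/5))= -30 +sqrt(10)/4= -29.21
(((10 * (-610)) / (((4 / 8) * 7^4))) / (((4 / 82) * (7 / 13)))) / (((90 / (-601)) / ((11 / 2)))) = 1074717215 / 151263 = 7104.96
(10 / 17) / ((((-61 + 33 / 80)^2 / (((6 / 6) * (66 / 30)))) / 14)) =1971200 / 399387953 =0.00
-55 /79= -0.70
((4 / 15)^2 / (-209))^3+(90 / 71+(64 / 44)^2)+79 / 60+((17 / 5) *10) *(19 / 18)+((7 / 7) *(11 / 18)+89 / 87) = 42.22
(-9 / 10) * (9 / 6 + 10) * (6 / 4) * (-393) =6101.32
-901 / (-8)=901 / 8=112.62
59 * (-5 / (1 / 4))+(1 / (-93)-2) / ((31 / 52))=-3411664 / 2883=-1183.37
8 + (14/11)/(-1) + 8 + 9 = 261/11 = 23.73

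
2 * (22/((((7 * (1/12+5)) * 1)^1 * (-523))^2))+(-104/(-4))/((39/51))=1695657153730/49872269041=34.00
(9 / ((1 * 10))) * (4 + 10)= 63 / 5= 12.60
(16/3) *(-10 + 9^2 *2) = 2432/3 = 810.67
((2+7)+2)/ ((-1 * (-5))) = 11/ 5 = 2.20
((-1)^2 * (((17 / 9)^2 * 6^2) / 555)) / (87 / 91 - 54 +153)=26299 / 11358630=0.00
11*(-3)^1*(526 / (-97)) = 17358 / 97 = 178.95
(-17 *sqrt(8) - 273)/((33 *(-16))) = 17 *sqrt(2)/264 +91/176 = 0.61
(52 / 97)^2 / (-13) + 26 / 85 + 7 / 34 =0.49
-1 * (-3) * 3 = 9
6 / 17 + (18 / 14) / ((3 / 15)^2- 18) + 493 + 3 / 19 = 500934097 / 1015189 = 493.44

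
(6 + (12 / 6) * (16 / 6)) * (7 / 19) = 238 / 57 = 4.18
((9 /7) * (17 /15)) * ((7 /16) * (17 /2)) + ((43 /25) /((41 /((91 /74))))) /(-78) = 19726177 /3640800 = 5.42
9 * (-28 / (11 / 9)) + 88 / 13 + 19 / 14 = -396507 / 2002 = -198.06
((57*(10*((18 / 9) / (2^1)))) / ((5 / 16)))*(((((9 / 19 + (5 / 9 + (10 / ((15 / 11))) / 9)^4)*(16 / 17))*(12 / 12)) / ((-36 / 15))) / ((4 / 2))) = -12925448960 / 9034497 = -1430.68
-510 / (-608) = 255 / 304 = 0.84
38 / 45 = 0.84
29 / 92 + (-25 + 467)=40693 / 92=442.32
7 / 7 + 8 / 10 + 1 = 14 / 5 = 2.80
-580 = -580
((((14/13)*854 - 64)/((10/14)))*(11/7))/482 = 61182/15665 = 3.91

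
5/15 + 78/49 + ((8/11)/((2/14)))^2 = 495235/17787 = 27.84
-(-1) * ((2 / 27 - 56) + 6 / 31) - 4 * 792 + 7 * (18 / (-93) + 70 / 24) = -10729237 / 3348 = -3204.67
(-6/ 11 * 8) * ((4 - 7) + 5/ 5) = 8.73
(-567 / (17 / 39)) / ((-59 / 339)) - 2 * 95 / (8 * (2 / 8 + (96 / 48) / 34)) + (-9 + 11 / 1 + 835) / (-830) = 129298529929 / 17482290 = 7395.97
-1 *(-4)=4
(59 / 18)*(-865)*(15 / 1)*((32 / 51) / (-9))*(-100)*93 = -12656680000 / 459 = -27574466.23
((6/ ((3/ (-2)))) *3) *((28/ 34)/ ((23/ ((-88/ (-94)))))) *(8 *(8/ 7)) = -67584/ 18377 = -3.68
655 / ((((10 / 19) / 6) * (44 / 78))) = 291213 / 22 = 13236.95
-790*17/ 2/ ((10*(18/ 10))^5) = -0.00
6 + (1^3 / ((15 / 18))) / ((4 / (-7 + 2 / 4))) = 81 / 20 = 4.05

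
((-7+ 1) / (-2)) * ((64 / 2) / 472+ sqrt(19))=12 / 59+ 3 * sqrt(19)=13.28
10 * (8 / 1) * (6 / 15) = 32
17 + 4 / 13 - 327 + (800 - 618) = -1660 / 13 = -127.69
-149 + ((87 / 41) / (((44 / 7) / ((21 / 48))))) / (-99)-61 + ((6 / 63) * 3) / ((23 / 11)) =-209.86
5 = 5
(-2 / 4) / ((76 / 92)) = -23 / 38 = -0.61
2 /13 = 0.15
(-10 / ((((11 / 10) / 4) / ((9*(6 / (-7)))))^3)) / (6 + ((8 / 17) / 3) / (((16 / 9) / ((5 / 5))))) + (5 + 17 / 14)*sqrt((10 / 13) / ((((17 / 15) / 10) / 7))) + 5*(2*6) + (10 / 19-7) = 435*sqrt(23205) / 1547 + 7244225003403 / 199504921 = 36353.84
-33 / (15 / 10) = -22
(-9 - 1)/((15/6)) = -4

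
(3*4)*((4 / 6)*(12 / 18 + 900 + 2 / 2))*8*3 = 173120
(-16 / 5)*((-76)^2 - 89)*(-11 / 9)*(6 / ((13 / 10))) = 4003648 / 39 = 102657.64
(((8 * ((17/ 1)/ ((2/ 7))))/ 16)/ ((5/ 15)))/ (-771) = -119/ 1028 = -0.12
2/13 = 0.15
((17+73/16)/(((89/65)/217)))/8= 4866225/11392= 427.16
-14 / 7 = -2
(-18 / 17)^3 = -1.19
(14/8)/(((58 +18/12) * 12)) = 1/408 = 0.00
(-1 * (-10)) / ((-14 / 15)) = -75 / 7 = -10.71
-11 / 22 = -1 / 2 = -0.50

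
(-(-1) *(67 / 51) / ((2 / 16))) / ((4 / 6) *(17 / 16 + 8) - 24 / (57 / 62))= -0.52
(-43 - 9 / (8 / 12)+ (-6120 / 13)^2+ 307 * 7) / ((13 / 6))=226848195 / 2197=103253.62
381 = 381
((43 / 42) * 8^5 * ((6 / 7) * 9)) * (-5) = -63406080 / 49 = -1294001.63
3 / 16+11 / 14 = 109 / 112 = 0.97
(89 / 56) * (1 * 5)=445 / 56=7.95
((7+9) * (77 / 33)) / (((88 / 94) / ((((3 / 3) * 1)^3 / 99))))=1316 / 3267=0.40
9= 9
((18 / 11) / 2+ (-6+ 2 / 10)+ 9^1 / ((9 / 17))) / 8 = 661 / 440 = 1.50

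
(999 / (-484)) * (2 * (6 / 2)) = -2997 / 242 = -12.38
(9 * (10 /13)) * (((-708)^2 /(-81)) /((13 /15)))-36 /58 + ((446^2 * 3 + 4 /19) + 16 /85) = 4332048965434 /7915115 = 547313.46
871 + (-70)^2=5771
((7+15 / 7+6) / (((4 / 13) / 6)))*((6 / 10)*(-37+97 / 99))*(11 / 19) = -2456974 / 665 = -3694.70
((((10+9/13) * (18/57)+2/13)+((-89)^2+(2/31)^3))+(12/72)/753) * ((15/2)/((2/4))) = 1317260977109435/11081715762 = 118867.96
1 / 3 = 0.33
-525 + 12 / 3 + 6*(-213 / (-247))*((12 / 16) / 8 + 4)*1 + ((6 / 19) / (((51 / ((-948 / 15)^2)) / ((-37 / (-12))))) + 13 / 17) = -422.80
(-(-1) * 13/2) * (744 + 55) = 10387/2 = 5193.50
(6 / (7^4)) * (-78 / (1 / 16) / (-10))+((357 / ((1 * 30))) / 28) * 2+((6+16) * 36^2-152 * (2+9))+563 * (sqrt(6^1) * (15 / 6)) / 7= 27333.68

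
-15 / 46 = -0.33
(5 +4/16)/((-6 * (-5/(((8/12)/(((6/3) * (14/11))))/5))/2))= 0.02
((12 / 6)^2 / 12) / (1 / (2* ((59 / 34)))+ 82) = 59 / 14565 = 0.00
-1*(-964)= 964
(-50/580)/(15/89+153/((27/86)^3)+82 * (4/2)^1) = -194643/11533961026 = -0.00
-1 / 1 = -1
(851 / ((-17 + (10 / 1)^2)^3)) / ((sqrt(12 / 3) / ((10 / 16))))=0.00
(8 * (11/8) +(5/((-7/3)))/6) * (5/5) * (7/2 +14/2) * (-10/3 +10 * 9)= 9685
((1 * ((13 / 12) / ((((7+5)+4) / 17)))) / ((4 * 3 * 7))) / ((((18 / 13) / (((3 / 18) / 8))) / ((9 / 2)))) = 2873 / 3096576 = 0.00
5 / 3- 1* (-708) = 2129 / 3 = 709.67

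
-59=-59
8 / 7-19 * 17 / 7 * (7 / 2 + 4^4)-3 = -167663 / 14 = -11975.93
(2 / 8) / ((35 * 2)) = 1 / 280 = 0.00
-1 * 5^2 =-25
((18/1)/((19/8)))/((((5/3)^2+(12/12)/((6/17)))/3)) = 7776/1919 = 4.05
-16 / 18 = -8 / 9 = -0.89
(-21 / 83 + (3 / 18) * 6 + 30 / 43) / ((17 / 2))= 10312 / 60673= 0.17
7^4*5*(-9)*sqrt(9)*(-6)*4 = 7779240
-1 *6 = -6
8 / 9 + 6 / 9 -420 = -3766 / 9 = -418.44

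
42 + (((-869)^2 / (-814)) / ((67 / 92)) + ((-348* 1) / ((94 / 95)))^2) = 670618285048 / 5476111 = 122462.51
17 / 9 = 1.89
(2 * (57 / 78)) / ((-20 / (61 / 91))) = -1159 / 23660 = -0.05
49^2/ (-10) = -2401/ 10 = -240.10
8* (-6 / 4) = -12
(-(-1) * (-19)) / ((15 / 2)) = -38 / 15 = -2.53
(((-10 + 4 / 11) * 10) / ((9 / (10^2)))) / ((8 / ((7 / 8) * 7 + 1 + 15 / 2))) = -86125 / 44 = -1957.39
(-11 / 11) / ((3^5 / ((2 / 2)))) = -1 / 243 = -0.00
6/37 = 0.16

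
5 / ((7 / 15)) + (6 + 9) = 25.71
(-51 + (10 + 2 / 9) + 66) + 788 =7319 / 9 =813.22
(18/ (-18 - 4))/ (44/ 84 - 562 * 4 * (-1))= -189/ 519409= -0.00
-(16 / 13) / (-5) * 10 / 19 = 32 / 247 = 0.13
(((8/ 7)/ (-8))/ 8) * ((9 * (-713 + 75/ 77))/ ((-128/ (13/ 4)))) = -3207321/ 1103872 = -2.91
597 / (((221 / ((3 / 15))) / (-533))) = -24477 / 85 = -287.96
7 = 7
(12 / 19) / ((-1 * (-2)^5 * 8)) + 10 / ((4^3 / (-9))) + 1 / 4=-1403 / 1216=-1.15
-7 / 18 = -0.39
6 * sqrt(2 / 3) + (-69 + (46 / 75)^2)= -386009 / 5625 + 2 * sqrt(6)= -63.72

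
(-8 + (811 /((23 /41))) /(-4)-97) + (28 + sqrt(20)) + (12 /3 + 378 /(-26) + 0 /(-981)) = -536959 /1196 + 2 * sqrt(5) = -444.49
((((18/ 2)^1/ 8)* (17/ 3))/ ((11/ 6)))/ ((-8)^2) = 153/ 2816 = 0.05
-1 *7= -7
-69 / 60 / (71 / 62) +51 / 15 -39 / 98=2.00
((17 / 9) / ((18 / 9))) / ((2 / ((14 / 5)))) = 119 / 90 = 1.32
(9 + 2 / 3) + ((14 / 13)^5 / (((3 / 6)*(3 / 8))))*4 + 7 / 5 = 233738318 / 5569395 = 41.97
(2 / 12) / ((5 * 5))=0.01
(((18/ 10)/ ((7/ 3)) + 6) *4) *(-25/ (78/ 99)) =-78210/ 91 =-859.45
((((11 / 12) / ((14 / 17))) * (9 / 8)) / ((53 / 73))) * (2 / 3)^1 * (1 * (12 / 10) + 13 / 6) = 1378751 / 356160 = 3.87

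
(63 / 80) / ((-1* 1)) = -63 / 80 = -0.79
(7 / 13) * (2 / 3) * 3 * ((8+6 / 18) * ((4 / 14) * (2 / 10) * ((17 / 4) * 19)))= 1615 / 39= 41.41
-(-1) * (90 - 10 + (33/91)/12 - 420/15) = 18939/364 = 52.03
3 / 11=0.27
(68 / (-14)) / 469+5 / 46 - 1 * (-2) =316887 / 151018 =2.10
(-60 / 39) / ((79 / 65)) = -100 / 79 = -1.27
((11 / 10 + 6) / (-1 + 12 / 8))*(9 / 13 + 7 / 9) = 12212 / 585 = 20.88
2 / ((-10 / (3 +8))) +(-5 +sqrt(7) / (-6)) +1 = -31 / 5 - sqrt(7) / 6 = -6.64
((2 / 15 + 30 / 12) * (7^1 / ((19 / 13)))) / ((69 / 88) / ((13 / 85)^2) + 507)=53457404 / 2291009265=0.02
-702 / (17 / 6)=-4212 / 17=-247.76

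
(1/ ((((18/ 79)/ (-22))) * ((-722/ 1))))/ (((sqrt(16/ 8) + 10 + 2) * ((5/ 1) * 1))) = 869/ 384465 - 869 * sqrt(2)/ 4613580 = 0.00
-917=-917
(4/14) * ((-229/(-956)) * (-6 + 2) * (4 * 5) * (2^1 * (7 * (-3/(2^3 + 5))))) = 54960/3107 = 17.69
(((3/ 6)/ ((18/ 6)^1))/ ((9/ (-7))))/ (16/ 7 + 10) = -49/ 4644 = -0.01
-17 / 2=-8.50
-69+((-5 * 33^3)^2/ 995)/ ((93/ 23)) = 49505846484/ 6169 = 8024938.64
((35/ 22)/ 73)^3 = 42875/ 4142253016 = 0.00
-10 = -10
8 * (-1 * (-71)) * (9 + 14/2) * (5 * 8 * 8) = 2908160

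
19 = 19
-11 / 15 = -0.73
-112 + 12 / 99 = -3692 / 33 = -111.88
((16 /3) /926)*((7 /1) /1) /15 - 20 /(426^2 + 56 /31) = 75531943 /29303448255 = 0.00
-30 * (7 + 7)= -420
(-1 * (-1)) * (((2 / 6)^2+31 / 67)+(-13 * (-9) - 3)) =69088 / 603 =114.57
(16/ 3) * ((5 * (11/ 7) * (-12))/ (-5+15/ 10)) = 7040/ 49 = 143.67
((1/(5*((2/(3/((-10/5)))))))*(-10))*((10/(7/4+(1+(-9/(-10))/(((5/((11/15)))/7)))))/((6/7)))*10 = 87500/1837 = 47.63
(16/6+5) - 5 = 2.67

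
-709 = -709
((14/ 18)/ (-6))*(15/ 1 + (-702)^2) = -1149911/ 18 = -63883.94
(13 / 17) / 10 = 13 / 170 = 0.08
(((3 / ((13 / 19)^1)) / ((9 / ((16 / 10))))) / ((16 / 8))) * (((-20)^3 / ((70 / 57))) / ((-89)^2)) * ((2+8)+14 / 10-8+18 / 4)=-1825216 / 720811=-2.53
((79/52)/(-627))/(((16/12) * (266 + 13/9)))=-711/104637104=-0.00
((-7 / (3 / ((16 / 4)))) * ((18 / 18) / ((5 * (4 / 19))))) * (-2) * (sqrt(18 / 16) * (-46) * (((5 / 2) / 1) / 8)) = -270.38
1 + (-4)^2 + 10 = 27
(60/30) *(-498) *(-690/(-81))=-76360/9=-8484.44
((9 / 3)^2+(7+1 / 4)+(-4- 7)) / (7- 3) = 21 / 16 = 1.31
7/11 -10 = -103/11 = -9.36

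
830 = 830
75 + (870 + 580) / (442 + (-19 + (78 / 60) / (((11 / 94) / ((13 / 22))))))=40737475 / 519773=78.38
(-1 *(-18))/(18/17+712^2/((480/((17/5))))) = 11475/2289844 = 0.01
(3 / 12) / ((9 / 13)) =13 / 36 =0.36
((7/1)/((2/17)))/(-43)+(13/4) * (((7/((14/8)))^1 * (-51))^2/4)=2907799/86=33811.62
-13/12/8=-13/96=-0.14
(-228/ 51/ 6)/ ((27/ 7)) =-266/ 1377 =-0.19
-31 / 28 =-1.11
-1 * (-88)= 88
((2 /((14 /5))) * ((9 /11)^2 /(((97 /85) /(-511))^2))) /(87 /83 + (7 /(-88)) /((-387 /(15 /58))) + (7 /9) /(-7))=2734177512718800 /26725201283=102307.09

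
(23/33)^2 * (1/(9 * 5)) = 529/49005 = 0.01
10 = 10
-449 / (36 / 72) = -898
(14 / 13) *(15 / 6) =35 / 13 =2.69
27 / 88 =0.31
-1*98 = -98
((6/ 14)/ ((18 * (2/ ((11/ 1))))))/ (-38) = -0.00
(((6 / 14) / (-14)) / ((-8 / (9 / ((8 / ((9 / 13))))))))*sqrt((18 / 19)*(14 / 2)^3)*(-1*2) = -729*sqrt(266) / 110656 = -0.11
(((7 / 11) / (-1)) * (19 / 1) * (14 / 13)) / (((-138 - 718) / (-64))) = -14896 / 15301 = -0.97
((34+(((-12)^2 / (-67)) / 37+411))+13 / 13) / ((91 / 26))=2210980 / 17353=127.41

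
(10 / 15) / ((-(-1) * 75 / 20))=8 / 45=0.18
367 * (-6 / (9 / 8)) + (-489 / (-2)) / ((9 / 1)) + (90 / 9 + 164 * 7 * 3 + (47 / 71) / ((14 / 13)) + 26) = 2311718 / 1491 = 1550.45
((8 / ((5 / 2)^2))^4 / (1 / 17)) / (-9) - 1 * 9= -49466417 / 3515625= -14.07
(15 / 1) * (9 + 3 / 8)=1125 / 8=140.62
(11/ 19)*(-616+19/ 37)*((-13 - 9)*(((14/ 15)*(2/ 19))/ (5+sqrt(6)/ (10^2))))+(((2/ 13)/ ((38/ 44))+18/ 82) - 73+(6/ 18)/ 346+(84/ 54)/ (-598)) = 5190382470752318987/ 63735613281318654 - 514366160*sqrt(6)/ 1669584929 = 80.68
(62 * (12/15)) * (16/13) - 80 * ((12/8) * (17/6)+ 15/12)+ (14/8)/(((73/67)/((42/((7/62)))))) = 1036969/4745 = 218.54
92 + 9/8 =93.12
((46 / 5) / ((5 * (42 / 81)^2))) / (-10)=-0.68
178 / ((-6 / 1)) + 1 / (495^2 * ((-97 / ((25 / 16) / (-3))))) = -1353792527 / 45633456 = -29.67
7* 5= 35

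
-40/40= -1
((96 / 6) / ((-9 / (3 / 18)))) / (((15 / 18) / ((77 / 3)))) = -1232 / 135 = -9.13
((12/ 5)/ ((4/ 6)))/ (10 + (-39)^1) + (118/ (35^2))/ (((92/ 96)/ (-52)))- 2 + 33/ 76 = -429510461/ 62097700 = -6.92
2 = 2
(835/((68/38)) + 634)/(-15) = -37421/510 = -73.37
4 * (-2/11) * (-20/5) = 32/11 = 2.91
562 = 562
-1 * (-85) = 85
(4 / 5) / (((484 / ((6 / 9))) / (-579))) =-386 / 605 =-0.64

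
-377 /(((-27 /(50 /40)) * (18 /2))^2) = -9425 /944784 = -0.01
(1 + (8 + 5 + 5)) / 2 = 9.50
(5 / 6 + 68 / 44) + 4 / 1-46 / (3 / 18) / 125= 34409 / 8250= 4.17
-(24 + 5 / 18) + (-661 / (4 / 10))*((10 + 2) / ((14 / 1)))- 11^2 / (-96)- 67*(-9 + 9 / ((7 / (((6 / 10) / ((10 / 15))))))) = -9212863 / 10080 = -913.97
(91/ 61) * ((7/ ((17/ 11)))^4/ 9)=3198926731/ 45853029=69.76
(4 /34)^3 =8 /4913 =0.00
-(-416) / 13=32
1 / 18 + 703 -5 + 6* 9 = 13537 / 18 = 752.06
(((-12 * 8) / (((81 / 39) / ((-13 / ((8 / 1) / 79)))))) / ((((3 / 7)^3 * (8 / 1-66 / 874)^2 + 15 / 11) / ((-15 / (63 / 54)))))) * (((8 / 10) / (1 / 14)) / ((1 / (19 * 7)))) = -40941626718664672 / 2272134549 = -18019015.09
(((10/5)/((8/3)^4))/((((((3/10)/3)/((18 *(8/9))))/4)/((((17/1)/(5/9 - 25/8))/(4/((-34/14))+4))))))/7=-210681/20720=-10.17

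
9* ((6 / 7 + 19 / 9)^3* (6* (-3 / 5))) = -13078406 / 15435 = -847.32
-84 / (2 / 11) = -462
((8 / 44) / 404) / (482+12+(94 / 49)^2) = 2401 / 2655134460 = 0.00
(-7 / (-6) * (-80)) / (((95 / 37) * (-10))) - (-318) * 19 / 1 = 1723006 / 285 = 6045.64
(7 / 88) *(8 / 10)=7 / 110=0.06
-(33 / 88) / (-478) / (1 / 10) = 15 / 1912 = 0.01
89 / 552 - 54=-29719 / 552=-53.84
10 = 10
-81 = -81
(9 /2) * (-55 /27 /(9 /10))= -10.19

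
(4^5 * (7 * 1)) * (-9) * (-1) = 64512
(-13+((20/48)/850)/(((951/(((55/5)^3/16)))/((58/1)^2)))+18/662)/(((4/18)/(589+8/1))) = -19672114297683/570802880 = -34463.94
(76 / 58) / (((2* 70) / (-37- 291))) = -3116 / 1015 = -3.07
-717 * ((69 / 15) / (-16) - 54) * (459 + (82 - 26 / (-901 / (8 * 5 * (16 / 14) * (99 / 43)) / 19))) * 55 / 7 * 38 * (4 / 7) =2457489661793133 / 618086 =3975967198.40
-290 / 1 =-290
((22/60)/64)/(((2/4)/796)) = 2189/240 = 9.12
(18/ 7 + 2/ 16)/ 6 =151/ 336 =0.45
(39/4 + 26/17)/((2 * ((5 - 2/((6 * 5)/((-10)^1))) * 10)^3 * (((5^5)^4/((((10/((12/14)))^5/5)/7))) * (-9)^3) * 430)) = -0.00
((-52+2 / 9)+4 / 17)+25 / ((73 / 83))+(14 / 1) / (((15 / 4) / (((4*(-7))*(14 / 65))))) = -165643271 / 3629925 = -45.63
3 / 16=0.19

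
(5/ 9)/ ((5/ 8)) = 8/ 9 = 0.89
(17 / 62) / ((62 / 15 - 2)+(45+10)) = 0.00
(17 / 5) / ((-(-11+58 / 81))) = 81 / 245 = 0.33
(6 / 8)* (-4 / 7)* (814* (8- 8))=0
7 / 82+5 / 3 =431 / 246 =1.75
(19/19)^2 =1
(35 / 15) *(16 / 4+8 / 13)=140 / 13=10.77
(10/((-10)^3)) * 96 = -24/25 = -0.96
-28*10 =-280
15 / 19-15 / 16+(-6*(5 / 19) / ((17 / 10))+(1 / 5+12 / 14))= -3559 / 180880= -0.02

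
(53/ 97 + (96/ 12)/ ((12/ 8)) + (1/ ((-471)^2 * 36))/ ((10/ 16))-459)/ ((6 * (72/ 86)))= -4716806078617/ 52290142110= -90.20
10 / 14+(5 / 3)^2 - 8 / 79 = 16876 / 4977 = 3.39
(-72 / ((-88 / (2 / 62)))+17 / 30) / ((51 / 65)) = 78871 / 104346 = 0.76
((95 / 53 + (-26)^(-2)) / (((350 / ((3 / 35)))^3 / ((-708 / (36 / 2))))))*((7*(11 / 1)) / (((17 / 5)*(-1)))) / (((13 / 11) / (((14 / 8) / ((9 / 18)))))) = 4129604523 / 59409653712500000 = 0.00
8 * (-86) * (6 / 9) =-1376 / 3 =-458.67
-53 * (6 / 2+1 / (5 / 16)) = -1643 / 5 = -328.60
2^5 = 32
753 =753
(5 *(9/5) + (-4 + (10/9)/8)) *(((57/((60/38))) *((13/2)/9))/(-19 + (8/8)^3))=-173641/23328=-7.44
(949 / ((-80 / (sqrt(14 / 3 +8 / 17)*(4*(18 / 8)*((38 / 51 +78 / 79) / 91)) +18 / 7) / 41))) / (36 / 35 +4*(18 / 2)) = -38909 / 1152-5222785*sqrt(13362) / 118355904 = -38.88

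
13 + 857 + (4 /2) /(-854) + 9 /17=6319156 /7259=870.53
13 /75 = 0.17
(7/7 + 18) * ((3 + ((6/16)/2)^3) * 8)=457.00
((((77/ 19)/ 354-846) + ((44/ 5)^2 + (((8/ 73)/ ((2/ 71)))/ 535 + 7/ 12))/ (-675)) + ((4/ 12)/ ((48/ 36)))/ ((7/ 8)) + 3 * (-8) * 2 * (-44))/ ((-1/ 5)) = -15715612174592651/ 2482363138500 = -6330.91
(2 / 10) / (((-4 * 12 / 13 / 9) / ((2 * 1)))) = -39 / 40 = -0.98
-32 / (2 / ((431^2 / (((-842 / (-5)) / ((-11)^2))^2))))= -271972680100 / 177241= -1534479.49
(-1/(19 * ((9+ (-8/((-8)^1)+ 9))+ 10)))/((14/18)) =-9/3857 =-0.00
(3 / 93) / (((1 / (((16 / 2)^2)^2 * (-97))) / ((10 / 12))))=-993280 / 93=-10680.43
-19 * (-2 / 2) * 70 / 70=19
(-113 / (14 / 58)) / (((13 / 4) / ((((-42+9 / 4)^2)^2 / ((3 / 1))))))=-698141868399 / 5824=-119873260.37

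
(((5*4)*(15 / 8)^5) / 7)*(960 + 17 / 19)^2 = 1265566967296875 / 20701184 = 61135004.03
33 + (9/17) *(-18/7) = 3765/119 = 31.64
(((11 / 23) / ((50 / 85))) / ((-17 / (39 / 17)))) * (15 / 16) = -0.10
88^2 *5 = 38720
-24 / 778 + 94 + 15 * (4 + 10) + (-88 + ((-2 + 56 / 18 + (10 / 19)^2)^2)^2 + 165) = 16674403747383102197 / 43345942116568389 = 384.68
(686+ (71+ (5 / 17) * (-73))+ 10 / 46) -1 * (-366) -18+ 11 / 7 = 2970516 / 2737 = 1085.32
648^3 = 272097792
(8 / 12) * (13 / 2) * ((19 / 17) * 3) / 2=247 / 34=7.26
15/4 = 3.75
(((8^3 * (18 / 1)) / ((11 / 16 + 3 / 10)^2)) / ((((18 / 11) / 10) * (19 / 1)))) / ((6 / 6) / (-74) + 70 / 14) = 26673152000 / 43755651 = 609.59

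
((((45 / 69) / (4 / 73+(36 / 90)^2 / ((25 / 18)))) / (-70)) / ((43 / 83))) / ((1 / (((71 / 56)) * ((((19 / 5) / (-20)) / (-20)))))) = -122603865 / 96221060096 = -0.00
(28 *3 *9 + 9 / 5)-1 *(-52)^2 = -9731 / 5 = -1946.20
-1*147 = -147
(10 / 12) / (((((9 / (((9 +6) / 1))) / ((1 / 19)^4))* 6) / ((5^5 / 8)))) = 78125 / 112597344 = 0.00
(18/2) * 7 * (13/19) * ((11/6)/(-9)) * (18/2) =-3003/38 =-79.03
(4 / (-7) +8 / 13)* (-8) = -32 / 91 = -0.35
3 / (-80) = -3 / 80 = -0.04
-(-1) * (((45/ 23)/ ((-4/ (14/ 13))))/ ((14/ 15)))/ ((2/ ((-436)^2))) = -53643.31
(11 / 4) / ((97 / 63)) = 693 / 388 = 1.79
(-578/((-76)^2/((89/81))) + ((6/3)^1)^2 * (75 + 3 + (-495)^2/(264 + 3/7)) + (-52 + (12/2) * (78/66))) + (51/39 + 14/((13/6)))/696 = 1189164422522893/299275669836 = 3973.48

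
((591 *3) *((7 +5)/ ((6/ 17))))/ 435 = 20094/ 145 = 138.58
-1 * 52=-52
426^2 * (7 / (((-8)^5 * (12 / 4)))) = -105861 / 8192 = -12.92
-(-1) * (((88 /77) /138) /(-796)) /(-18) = 1 /1730106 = 0.00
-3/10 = -0.30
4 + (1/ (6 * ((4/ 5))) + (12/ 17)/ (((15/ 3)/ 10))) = 5.62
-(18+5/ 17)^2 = -334.67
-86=-86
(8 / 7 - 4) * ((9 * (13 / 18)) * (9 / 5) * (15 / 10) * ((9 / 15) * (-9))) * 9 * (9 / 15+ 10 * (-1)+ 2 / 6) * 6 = -23199696 / 175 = -132569.69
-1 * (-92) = 92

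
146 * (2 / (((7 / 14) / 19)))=11096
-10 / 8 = -5 / 4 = -1.25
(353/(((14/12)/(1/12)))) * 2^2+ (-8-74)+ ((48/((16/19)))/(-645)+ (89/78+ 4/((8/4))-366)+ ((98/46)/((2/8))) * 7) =-767974147/2699970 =-284.44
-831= -831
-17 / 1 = -17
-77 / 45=-1.71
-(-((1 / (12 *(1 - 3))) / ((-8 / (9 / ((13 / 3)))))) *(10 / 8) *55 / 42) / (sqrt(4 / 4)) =825 / 46592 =0.02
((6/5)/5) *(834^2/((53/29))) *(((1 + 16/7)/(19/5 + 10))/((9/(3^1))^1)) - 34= 13384346/1855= 7215.28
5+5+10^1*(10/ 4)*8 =210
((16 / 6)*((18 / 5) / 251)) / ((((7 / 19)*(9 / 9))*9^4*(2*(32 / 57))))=361 / 25617060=0.00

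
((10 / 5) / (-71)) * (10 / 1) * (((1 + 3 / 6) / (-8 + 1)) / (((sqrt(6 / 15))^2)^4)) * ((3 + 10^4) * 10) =66984375 / 284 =235860.48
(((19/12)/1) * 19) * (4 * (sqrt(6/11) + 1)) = 361 * sqrt(66)/33 + 361/3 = 209.21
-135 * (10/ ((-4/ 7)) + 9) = 1147.50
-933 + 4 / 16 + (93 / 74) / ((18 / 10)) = -413831 / 444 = -932.05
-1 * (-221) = 221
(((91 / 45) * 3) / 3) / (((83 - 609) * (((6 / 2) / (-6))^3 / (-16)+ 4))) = -5824 / 6071355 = -0.00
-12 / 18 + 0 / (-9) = -2 / 3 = -0.67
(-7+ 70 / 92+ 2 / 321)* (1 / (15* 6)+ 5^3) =-779.18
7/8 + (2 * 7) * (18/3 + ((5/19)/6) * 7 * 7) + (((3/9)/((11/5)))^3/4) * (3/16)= 1674602687/14566464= 114.96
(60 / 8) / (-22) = -15 / 44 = -0.34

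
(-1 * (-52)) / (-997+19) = -26 / 489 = -0.05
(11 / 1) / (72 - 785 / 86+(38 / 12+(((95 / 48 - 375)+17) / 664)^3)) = 15314015804719104 / 91723461009526037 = 0.17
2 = 2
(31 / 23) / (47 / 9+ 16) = 279 / 4393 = 0.06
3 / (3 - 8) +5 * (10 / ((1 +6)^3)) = -779 / 1715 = -0.45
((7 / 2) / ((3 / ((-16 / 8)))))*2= -14 / 3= -4.67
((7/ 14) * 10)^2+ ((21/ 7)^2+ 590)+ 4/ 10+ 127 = 3757/ 5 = 751.40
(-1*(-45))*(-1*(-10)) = 450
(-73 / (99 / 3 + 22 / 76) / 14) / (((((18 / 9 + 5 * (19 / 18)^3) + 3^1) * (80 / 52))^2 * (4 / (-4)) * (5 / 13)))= 0.00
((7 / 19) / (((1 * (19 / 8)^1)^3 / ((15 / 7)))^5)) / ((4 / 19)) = 6679533138739200000 / 36449885998729390715899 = 0.00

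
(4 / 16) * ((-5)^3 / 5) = -6.25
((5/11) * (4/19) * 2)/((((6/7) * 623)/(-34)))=-680/55803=-0.01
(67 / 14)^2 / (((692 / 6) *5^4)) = 13467 / 42385000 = 0.00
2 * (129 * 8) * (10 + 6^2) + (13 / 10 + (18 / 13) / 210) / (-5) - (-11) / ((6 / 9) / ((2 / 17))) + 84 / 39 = 7344214937 / 77350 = 94947.83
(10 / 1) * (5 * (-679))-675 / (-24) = -271375 / 8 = -33921.88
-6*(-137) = 822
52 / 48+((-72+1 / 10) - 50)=-7249 / 60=-120.82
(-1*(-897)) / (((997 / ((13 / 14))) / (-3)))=-34983 / 13958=-2.51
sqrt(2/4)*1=sqrt(2)/2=0.71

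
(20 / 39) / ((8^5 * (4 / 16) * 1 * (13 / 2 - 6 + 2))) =1 / 39936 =0.00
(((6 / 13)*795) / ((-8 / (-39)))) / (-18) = -795 / 8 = -99.38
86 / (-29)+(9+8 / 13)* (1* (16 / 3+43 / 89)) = 5331119 / 100659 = 52.96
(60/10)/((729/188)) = 376/243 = 1.55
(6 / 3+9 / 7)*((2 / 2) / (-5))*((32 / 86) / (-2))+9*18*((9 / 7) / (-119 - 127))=-44701 / 61705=-0.72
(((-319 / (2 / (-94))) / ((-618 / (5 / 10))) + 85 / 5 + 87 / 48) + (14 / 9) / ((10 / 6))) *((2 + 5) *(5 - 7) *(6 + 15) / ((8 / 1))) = -279.87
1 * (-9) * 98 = -882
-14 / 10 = -1.40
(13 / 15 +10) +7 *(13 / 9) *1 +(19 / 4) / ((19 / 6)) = 2023 / 90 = 22.48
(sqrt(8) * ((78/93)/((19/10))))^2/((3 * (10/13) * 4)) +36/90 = 2960326/5203815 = 0.57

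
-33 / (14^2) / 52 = -33 / 10192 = -0.00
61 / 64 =0.95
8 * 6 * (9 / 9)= 48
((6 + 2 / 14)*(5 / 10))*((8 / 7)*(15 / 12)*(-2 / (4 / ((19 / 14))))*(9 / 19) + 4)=14921 / 1372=10.88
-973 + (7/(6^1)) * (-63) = -2093/2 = -1046.50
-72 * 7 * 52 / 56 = -468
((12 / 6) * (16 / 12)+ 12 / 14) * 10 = 740 / 21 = 35.24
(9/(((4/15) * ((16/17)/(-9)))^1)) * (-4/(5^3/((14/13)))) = 28917/2600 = 11.12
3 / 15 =1 / 5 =0.20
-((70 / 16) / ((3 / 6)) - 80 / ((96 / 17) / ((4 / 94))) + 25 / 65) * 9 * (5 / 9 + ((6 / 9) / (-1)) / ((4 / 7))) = 688105 / 14664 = 46.92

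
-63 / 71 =-0.89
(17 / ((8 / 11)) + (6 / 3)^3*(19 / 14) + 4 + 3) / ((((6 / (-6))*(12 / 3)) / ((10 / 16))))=-11545 / 1792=-6.44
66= 66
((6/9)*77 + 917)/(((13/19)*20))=11039/156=70.76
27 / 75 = 9 / 25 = 0.36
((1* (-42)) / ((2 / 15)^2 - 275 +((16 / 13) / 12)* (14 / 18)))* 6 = 2211300 / 2412269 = 0.92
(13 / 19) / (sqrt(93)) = 13 * sqrt(93) / 1767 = 0.07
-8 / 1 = -8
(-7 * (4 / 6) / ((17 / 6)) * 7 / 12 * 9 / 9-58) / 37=-3007 / 1887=-1.59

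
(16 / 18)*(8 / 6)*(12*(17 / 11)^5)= 181741696 / 1449459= 125.39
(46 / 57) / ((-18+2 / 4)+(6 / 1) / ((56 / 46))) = -161 / 2508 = -0.06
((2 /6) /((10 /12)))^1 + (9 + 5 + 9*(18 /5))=234 /5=46.80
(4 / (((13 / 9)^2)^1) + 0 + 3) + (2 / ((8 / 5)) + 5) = 11.17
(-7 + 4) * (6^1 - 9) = 9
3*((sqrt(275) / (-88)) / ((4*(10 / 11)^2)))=-0.17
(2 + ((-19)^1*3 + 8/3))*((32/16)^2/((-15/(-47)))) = -29516/45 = -655.91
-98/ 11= -8.91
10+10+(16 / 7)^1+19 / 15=2473 / 105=23.55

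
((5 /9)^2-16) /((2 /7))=-8897 /162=-54.92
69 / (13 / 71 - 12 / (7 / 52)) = -34293 / 44213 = -0.78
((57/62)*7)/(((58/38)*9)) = 2527/5394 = 0.47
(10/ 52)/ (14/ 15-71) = -75/ 27326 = -0.00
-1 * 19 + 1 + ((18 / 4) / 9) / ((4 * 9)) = -1295 / 72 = -17.99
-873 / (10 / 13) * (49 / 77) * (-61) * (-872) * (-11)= 2112866028 / 5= 422573205.60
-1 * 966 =-966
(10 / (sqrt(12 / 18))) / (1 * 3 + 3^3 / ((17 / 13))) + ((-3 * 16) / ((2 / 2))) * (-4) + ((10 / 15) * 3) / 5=85 * sqrt(6) / 402 + 962 / 5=192.92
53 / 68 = 0.78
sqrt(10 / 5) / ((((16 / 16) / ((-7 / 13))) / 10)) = -70 * sqrt(2) / 13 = -7.61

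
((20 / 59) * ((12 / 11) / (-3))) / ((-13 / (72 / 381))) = 1920 / 1071499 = 0.00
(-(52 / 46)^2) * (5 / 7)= -3380 / 3703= -0.91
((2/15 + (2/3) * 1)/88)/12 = 0.00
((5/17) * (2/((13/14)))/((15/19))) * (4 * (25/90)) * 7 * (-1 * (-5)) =186200/5967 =31.20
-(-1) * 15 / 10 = 3 / 2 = 1.50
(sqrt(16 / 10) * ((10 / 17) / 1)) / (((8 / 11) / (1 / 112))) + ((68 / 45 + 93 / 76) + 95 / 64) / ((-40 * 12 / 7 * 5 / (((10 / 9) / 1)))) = -1616111 / 118195200 + 11 * sqrt(10) / 3808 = -0.00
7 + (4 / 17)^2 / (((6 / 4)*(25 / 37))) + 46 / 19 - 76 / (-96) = 33826793 / 3294600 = 10.27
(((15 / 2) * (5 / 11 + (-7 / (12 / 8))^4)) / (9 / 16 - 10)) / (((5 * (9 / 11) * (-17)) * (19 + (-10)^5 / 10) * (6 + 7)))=-260296 / 6225958161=-0.00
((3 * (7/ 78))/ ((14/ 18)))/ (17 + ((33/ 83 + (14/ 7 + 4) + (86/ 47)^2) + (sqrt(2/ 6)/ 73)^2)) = 26380516401/ 2038305636874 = 0.01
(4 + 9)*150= 1950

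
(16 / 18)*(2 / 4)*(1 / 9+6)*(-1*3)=-220 / 27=-8.15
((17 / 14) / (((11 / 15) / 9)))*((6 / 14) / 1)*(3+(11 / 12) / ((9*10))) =165801 / 8624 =19.23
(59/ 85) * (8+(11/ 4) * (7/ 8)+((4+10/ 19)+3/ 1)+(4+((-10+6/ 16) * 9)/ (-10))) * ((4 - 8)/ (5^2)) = -3.40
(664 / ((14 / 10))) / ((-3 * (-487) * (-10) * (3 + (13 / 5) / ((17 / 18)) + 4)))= -28220 / 8478183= -0.00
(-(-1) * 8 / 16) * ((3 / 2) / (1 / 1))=3 / 4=0.75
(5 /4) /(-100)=-1 /80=-0.01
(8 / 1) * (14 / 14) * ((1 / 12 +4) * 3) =98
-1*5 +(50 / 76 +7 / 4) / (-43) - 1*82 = -284499 / 3268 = -87.06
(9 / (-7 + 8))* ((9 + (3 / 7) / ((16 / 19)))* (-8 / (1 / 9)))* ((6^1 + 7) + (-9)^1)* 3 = -517590 / 7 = -73941.43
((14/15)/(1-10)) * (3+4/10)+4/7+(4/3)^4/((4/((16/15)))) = 45146/42525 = 1.06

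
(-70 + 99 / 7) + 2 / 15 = -5851 / 105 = -55.72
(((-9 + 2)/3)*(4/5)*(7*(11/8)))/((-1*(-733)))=-539/21990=-0.02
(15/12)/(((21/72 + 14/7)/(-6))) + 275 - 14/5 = 14791/55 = 268.93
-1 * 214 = -214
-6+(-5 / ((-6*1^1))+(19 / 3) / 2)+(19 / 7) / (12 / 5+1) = -143 / 119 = -1.20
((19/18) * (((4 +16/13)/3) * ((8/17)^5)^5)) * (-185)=-265585890996588846818263040/119146483631428778529869945109471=-0.00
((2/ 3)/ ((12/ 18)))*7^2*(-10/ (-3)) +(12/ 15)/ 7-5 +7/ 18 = 100067/ 630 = 158.84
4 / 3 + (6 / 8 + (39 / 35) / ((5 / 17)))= 12331 / 2100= 5.87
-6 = -6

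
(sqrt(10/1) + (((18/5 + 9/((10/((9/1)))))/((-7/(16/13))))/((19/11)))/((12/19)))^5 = -85991217576/52521875 + 155709236 *sqrt(10)/300125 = 3.39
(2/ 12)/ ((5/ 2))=1/ 15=0.07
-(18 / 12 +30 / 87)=-107 / 58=-1.84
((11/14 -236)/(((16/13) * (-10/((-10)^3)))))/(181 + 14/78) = -41738775/395696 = -105.48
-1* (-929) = 929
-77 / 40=-1.92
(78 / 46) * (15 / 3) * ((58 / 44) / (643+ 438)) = 5655 / 546986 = 0.01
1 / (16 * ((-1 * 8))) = -1 / 128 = -0.01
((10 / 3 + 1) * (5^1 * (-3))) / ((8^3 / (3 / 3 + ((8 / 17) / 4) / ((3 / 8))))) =-4355 / 26112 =-0.17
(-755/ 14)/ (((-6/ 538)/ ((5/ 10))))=203095/ 84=2417.80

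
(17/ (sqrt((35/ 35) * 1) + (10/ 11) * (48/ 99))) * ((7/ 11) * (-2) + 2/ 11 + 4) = 17952/ 523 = 34.33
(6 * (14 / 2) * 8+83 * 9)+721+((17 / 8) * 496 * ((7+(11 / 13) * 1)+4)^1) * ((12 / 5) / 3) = 766524 / 65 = 11792.68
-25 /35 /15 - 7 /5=-152 /105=-1.45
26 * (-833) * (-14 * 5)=1516060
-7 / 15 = -0.47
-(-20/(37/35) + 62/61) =40406/2257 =17.90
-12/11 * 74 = -888/11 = -80.73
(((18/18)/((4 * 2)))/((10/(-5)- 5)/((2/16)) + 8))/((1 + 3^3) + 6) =-1/13056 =-0.00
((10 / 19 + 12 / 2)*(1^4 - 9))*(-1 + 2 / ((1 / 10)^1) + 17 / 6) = -64976 / 57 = -1139.93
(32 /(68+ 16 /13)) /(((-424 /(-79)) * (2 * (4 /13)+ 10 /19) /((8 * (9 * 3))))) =1014676 /62275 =16.29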